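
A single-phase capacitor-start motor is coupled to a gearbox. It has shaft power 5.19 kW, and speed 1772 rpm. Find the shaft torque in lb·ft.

20.6 lb·ft

ω = 2π × 1772/60 = 185.6 rad/s
τ = P/ω = 5190/185.6 = 27.96 N·m
In lb·ft: 27.96/1.356 = 20.6 lb·ft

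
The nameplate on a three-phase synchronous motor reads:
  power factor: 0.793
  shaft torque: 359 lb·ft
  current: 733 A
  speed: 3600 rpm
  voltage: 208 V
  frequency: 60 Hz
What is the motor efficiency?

τ = 359 lb·ft × 1.356 = 486.8 N·m
ω = 2π × 3600/60 = 377 rad/s; P_out = τω = 486.8 × 377 = 183524 W
P_in = √3·V_L·I_L·cosφ = 1.732 × 208 × 733 × 0.793 = 209406 W
η = P_out / P_in = 183524 / 209406 = 0.876 = 87.6%

87.6 %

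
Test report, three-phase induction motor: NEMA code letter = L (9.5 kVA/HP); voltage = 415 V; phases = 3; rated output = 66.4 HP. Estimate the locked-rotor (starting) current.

878 A

S_LR = 9.5 × 66.4 = 630.8 kVA
I_LR = S_LR/(√3·V_L) = 630800/(1.732×415) = 878 A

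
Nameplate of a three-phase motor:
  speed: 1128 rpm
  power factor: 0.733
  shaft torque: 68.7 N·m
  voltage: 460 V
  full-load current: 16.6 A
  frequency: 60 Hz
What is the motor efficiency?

ω = 2π × 1128/60 = 118.1 rad/s; P_out = τω = 68.7 × 118.1 = 8113 W
P_in = √3·V_L·I_L·cosφ = 1.732 × 460 × 16.6 × 0.733 = 9694 W
η = P_out / P_in = 8113 / 9694 = 0.837 = 83.7%

83.7 %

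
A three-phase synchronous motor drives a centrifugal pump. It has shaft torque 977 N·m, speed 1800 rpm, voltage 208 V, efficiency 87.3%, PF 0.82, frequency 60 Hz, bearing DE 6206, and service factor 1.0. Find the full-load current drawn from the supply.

714 A

ω = 2π×1800/60 = 188.5 rad/s; P_out = τω = 977 × 188.5 = 184165 W
P_in = P_out / η = 184165 / 0.873 = 210956 W
I_L = P_in / (√3·V_L·cosφ) = 210956 / (1.732 × 208 × 0.82) = 714 A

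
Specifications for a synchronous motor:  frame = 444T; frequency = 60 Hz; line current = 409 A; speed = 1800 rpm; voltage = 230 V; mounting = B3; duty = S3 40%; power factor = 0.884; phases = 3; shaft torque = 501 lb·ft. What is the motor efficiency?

88.9 %

τ = 501 lb·ft × 1.356 = 679.4 N·m
ω = 2π × 1800/60 = 188.5 rad/s; P_out = τω = 679.4 × 188.5 = 128067 W
P_in = √3·V_L·I_L·cosφ = 1.732 × 230 × 409 × 0.884 = 144029 W
η = P_out / P_in = 128067 / 144029 = 0.889 = 88.9%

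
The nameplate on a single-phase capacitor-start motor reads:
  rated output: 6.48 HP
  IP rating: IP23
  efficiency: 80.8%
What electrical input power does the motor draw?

P_out = 6.48 × 746 = 4834 W
P_in = P_out/η = 4834/0.808 = 5983 W = 5.98 kW

5.98 kW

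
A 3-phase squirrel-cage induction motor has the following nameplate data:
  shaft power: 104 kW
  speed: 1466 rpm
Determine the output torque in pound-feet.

500 lb·ft

ω = 2π × 1466/60 = 153.5 rad/s
τ = P/ω = 104000/153.5 = 677.5 N·m
In lb·ft: 677.5/1.356 = 500 lb·ft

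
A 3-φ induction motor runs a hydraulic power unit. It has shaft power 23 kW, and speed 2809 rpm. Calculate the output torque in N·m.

78.2 N·m

ω = 2π × 2809/60 = 294.2 rad/s
τ = P/ω = 23000/294.2 = 78.2 N·m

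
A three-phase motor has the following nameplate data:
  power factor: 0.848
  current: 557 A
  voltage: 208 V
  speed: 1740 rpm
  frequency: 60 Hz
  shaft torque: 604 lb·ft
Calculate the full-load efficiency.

τ = 604 lb·ft × 1.356 = 819 N·m
ω = 2π × 1740/60 = 182.2 rad/s; P_out = τω = 819 × 182.2 = 149222 W
P_in = √3·V_L·I_L·cosφ = 1.732 × 208 × 557 × 0.848 = 170162 W
η = P_out / P_in = 149222 / 170162 = 0.877 = 87.7%

87.7 %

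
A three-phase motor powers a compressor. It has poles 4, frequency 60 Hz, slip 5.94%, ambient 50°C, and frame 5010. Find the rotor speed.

1693 rpm

n_s = 120f/p = 120×60/4 = 1800 rpm
n = n_s(1 − s) = 1800 × (1 − 0.0594) = 1693 rpm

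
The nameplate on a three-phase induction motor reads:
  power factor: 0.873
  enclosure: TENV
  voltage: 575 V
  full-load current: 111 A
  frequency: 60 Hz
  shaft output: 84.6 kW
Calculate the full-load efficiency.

87.7 %

P_out = 84.6 kW = 84600 W
P_in = √3·V_L·I_L·cosφ = 1.732 × 575 × 111 × 0.873 = 96506 W
η = P_out / P_in = 84600 / 96506 = 0.877 = 87.7%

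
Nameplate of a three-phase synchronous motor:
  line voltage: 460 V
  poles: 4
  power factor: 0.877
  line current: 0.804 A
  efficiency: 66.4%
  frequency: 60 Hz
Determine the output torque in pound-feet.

1.46 lb·ft

P_in = √3·V·I·cosφ = 1.732 × 460 × 0.804 × 0.877 = 562 W
P_out = η·P_in = 0.664 × 562 = 373 W
n = n_s = 120×60/4 = 1800 rpm (synchronous)
ω = 2π×1800/60 = 188.5 rad/s
τ = P_out/ω = 373/188.5 = 1.979 N·m
In lb·ft: 1.979/1.356 = 1.46 lb·ft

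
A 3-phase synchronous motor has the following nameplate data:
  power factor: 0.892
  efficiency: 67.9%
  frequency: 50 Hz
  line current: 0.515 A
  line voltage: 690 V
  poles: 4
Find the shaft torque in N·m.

2.37 N·m

P_in = √3·V·I·cosφ = 1.732 × 690 × 0.515 × 0.892 = 549 W
P_out = η·P_in = 0.679 × 549 = 373 W
n = n_s = 120×50/4 = 1500 rpm (synchronous)
ω = 2π×1500/60 = 157.1 rad/s
τ = P_out/ω = 373/157.1 = 2.37 N·m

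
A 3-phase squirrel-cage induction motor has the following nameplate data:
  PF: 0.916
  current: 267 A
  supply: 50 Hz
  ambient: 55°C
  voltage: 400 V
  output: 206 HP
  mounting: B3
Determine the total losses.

P_in = √3·V·I·cosφ = 1.732×400×267×0.916 = 169439 W
P_out = 206×746 = 153676 W
Losses = P_in − P_out = 169439 − 153676 = 15763 W

15.8 kW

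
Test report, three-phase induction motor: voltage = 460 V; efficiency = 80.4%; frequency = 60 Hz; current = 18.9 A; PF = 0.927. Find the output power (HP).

15 HP

P_in = √3·V·I·cosφ = 1.732 × 460 × 18.9 × 0.927 = 13959 W
P_out = η·P_in = 0.804 × 13959 = 11223 W
= 11223/746 = 15 HP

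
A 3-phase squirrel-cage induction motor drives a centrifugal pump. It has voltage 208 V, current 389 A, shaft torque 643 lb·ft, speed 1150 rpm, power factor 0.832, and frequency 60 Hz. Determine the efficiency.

τ = 643 lb·ft × 1.356 = 871.9 N·m
ω = 2π × 1150/60 = 120.4 rad/s; P_out = τω = 871.9 × 120.4 = 104977 W
P_in = √3·V_L·I_L·cosφ = 1.732 × 208 × 389 × 0.832 = 116596 W
η = P_out / P_in = 104977 / 116596 = 0.900 = 90.0%

90.0 %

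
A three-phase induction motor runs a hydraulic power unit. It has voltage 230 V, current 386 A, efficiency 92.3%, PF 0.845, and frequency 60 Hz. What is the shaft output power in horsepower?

P_in = √3·V·I·cosφ = 1.732 × 230 × 386 × 0.845 = 129933 W
P_out = η·P_in = 0.923 × 129933 = 119928 W
= 119928/746 = 161 HP

161 HP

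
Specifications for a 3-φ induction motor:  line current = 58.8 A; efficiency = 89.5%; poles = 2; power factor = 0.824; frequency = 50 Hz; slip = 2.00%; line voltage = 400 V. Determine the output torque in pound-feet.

72 lb·ft

P_in = √3·V·I·cosφ = 1.732 × 400 × 58.8 × 0.824 = 33567 W
P_out = η·P_in = 0.895 × 33567 = 30042 W
n_s = 120×50/2 = 3000 rpm; n = 3000×(1−0.02) = 2940 rpm
ω = 2π×2940/60 = 307.9 rad/s
τ = P_out/ω = 30042/307.9 = 97.57 N·m
In lb·ft: 97.57/1.356 = 72 lb·ft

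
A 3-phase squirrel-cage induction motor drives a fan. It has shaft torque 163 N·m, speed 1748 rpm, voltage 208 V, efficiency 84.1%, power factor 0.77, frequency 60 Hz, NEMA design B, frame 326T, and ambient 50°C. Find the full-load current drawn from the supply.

128 A

ω = 2π×1748/60 = 183.1 rad/s; P_out = τω = 163 × 183.1 = 29845 W
P_in = P_out / η = 29845 / 0.841 = 35488 W
I_L = P_in / (√3·V_L·cosφ) = 35488 / (1.732 × 208 × 0.77) = 128 A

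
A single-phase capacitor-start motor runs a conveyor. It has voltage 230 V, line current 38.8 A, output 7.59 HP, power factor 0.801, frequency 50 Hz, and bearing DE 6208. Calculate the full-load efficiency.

79.2 %

P_out = 7.59 × 746 = 5662 W
P_in = V·I·cosφ = 230 × 38.8 × 0.801 = 7148 W
η = P_out / P_in = 5662 / 7148 = 0.792 = 79.2%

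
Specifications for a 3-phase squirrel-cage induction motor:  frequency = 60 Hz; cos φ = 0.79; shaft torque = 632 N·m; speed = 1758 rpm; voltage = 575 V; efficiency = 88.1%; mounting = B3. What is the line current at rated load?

168 A

ω = 2π×1758/60 = 184.1 rad/s; P_out = τω = 632 × 184.1 = 116351 W
P_in = P_out / η = 116351 / 0.881 = 132067 W
I_L = P_in / (√3·V_L·cosφ) = 132067 / (1.732 × 575 × 0.79) = 168 A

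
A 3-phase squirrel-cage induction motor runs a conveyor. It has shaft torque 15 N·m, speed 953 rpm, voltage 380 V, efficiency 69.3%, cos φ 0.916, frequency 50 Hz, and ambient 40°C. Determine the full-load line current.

ω = 2π×953/60 = 99.8 rad/s; P_out = τω = 15 × 99.8 = 1497 W
P_in = P_out / η = 1497 / 0.693 = 2160 W
I_L = P_in / (√3·V_L·cosφ) = 2160 / (1.732 × 380 × 0.916) = 3.58 A

3.58 A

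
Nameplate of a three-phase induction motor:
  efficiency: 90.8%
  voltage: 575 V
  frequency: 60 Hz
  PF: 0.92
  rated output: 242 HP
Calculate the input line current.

217 A

P_out = 242 × 746 = 180532 W
P_in = P_out / η = 180532 / 0.908 = 198824 W
I_L = P_in / (√3·V_L·cosφ) = 198824 / (1.732 × 575 × 0.92) = 217 A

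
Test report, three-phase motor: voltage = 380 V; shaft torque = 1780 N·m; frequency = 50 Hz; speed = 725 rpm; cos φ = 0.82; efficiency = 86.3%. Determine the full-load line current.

ω = 2π×725/60 = 75.92 rad/s; P_out = τω = 1780 × 75.92 = 135138 W
P_in = P_out / η = 135138 / 0.863 = 156591 W
I_L = P_in / (√3·V_L·cosφ) = 156591 / (1.732 × 380 × 0.82) = 290 A

290 A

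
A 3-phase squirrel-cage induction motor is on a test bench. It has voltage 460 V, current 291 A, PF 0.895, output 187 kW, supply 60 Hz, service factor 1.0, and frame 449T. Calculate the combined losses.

20500 W

P_in = √3·V·I·cosφ = 1.732×460×291×0.895 = 207502 W
P_out = 187000 W
Losses = P_in − P_out = 207502 − 187000 = 20502 W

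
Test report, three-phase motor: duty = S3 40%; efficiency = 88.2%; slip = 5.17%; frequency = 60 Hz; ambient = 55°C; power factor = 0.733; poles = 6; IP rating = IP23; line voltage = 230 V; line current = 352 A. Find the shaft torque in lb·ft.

561 lb·ft

P_in = √3·V·I·cosφ = 1.732 × 230 × 352 × 0.733 = 102783 W
P_out = η·P_in = 0.882 × 102783 = 90655 W
n_s = 120×60/6 = 1200 rpm; n = 1200×(1−0.0517) = 1138 rpm
ω = 2π×1138/60 = 119.2 rad/s
τ = P_out/ω = 90655/119.2 = 760.5 N·m
In lb·ft: 760.5/1.356 = 561 lb·ft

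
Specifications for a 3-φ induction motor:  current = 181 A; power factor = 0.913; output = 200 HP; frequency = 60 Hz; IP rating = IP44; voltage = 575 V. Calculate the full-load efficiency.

90.7 %

P_out = 200 × 746 = 149200 W
P_in = √3·V_L·I_L·cosφ = 1.732 × 575 × 181 × 0.913 = 164575 W
η = P_out / P_in = 149200 / 164575 = 0.907 = 90.7%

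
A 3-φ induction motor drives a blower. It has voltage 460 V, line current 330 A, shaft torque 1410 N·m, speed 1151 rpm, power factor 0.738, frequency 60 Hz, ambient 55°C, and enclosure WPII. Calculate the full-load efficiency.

87.6 %

ω = 2π × 1151/60 = 120.5 rad/s; P_out = τω = 1410 × 120.5 = 169905 W
P_in = √3·V_L·I_L·cosφ = 1.732 × 460 × 330 × 0.738 = 194033 W
η = P_out / P_in = 169905 / 194033 = 0.876 = 87.6%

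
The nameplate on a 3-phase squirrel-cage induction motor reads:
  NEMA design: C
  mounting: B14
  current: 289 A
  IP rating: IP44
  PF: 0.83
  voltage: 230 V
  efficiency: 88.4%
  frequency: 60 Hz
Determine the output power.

P_in = √3·V·I·cosφ = 1.732 × 230 × 289 × 0.83 = 95555 W
P_out = η·P_in = 0.884 × 95555 = 84471 W

84.5 kW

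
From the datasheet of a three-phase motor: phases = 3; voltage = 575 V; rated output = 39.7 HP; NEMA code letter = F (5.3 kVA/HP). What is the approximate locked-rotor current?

S_LR = 5.3 × 39.7 = 210.41 kVA
I_LR = S_LR/(√3·V_L) = 210410/(1.732×575) = 211 A

211 A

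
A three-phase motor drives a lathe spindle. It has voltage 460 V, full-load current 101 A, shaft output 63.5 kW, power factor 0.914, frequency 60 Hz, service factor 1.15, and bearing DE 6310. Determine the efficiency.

86.3 %

P_out = 63.5 kW = 63500 W
P_in = √3·V_L·I_L·cosφ = 1.732 × 460 × 101 × 0.914 = 73548 W
η = P_out / P_in = 63500 / 73548 = 0.863 = 86.3%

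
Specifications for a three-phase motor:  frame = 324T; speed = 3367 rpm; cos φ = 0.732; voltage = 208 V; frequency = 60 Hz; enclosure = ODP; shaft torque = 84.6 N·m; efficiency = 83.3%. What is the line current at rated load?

ω = 2π×3367/60 = 352.6 rad/s; P_out = τω = 84.6 × 352.6 = 29830 W
P_in = P_out / η = 29830 / 0.833 = 35810 W
I_L = P_in / (√3·V_L·cosφ) = 35810 / (1.732 × 208 × 0.732) = 136 A

136 A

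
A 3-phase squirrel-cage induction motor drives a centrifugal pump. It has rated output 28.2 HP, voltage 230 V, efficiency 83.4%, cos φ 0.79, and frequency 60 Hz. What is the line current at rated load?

80.2 A

P_out = 28.2 × 746 = 21037 W
P_in = P_out / η = 21037 / 0.834 = 25224 W
I_L = P_in / (√3·V_L·cosφ) = 25224 / (1.732 × 230 × 0.79) = 80.2 A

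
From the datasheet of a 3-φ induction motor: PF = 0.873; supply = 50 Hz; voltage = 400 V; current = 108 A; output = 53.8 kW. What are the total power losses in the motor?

P_in = √3·V·I·cosφ = 1.732×400×108×0.873 = 65320 W
P_out = 53800 W
Losses = P_in − P_out = 65320 − 53800 = 11520 W

11500 W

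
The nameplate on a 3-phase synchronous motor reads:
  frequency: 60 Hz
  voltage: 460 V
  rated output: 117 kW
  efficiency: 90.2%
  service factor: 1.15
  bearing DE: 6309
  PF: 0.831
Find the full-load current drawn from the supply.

196 A

P_out = 117 kW = 117000 W
P_in = P_out / η = 117000 / 0.902 = 129712 W
I_L = P_in / (√3·V_L·cosφ) = 129712 / (1.732 × 460 × 0.831) = 196 A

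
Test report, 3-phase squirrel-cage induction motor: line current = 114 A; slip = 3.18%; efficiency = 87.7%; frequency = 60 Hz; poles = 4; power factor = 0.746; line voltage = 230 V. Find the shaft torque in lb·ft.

P_in = √3·V·I·cosφ = 1.732 × 230 × 114 × 0.746 = 33878 W
P_out = η·P_in = 0.877 × 33878 = 29711 W
n_s = 120×60/4 = 1800 rpm; n = 1800×(1−0.0318) = 1743 rpm
ω = 2π×1743/60 = 182.5 rad/s
τ = P_out/ω = 29711/182.5 = 162.8 N·m
In lb·ft: 162.8/1.356 = 120 lb·ft

120 lb·ft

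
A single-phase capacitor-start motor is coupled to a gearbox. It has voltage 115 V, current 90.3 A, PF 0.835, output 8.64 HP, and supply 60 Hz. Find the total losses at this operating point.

2.23 kW

P_in = V·I·cosφ = 115×90.3×0.835 = 8671 W
P_out = 8.64×746 = 6445 W
Losses = P_in − P_out = 8671 − 6445 = 2226 W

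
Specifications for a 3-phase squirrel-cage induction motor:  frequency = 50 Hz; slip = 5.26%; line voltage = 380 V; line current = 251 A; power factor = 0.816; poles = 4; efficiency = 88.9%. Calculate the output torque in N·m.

805 N·m

P_in = √3·V·I·cosφ = 1.732 × 380 × 251 × 0.816 = 134802 W
P_out = η·P_in = 0.889 × 134802 = 119839 W
n_s = 120×50/4 = 1500 rpm; n = 1500×(1−0.0526) = 1421 rpm
ω = 2π×1421/60 = 148.8 rad/s
τ = P_out/ω = 119839/148.8 = 805 N·m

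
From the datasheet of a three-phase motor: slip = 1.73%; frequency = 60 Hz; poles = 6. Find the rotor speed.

n_s = 120f/p = 120×60/6 = 1200 rpm
n = n_s(1 − s) = 1200 × (1 − 0.0173) = 1179 rpm

1179 rpm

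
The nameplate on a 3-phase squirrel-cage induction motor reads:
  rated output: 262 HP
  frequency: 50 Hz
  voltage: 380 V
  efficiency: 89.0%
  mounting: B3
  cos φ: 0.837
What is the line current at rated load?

399 A

P_out = 262 × 746 = 195452 W
P_in = P_out / η = 195452 / 0.890 = 219609 W
I_L = P_in / (√3·V_L·cosφ) = 219609 / (1.732 × 380 × 0.837) = 399 A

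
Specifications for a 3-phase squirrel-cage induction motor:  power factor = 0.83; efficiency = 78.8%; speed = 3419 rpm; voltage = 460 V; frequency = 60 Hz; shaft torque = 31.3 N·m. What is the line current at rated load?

21.5 A

ω = 2π×3419/60 = 358 rad/s; P_out = τω = 31.3 × 358 = 11205 W
P_in = P_out / η = 11205 / 0.788 = 14220 W
I_L = P_in / (√3·V_L·cosφ) = 14220 / (1.732 × 460 × 0.83) = 21.5 A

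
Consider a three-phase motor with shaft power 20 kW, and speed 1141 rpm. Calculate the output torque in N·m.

167 N·m

ω = 2π × 1141/60 = 119.5 rad/s
τ = P/ω = 20000/119.5 = 167 N·m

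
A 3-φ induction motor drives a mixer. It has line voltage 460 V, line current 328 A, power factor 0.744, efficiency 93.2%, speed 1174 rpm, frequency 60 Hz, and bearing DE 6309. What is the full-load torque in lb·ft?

P_in = √3·V·I·cosφ = 1.732 × 460 × 328 × 0.744 = 194425 W
P_out = η·P_in = 0.932 × 194425 = 181204 W
n = 1174 rpm
ω = 2π×1174/60 = 122.9 rad/s
τ = P_out/ω = 181204/122.9 = 1474 N·m
In lb·ft: 1474/1.356 = 1090 lb·ft

1090 lb·ft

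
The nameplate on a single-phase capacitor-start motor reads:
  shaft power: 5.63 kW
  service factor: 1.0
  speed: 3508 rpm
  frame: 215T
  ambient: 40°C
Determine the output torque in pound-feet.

ω = 2π × 3508/60 = 367.4 rad/s
τ = P/ω = 5630/367.4 = 15.32 N·m
In lb·ft: 15.32/1.356 = 11.3 lb·ft

11.3 lb·ft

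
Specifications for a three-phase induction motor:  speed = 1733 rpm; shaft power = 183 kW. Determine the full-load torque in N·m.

ω = 2π × 1733/60 = 181.5 rad/s
τ = P/ω = 183000/181.5 = 1010 N·m

1010 N·m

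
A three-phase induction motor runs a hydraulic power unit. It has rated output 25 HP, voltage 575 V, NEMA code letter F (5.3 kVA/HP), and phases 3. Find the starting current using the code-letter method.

133 A

S_LR = 5.3 × 25 = 132.5 kVA
I_LR = S_LR/(√3·V_L) = 132500/(1.732×575) = 133 A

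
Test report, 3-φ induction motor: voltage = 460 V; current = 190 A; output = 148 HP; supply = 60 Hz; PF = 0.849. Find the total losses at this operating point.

P_in = √3·V·I·cosφ = 1.732×460×190×0.849 = 128519 W
P_out = 148×746 = 110408 W
Losses = P_in − P_out = 128519 − 110408 = 18111 W

18100 W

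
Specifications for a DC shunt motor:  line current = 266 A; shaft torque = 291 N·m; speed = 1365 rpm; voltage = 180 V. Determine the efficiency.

86.9 %

ω = 2π × 1365/60 = 142.9 rad/s; P_out = τω = 291 × 142.9 = 41584 W
P_in = V·I = 180 × 266 = 47880 W
η = P_out / P_in = 41584 / 47880 = 0.869 = 86.9%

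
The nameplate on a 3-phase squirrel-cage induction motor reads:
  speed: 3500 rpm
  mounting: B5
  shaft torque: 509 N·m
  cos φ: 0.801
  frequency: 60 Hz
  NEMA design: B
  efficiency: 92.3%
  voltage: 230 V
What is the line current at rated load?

ω = 2π×3500/60 = 366.5 rad/s; P_out = τω = 509 × 366.5 = 186549 W
P_in = P_out / η = 186549 / 0.923 = 202112 W
I_L = P_in / (√3·V_L·cosφ) = 202112 / (1.732 × 230 × 0.801) = 633 A

633 A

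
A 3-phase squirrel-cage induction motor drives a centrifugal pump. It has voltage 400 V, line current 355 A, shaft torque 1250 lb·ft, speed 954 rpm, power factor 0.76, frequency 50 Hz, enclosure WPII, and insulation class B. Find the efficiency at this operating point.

90.6 %

τ = 1250 lb·ft × 1.356 = 1695 N·m
ω = 2π × 954/60 = 99.9 rad/s; P_out = τω = 1695 × 99.9 = 169331 W
P_in = √3·V_L·I_L·cosφ = 1.732 × 400 × 355 × 0.76 = 186917 W
η = P_out / P_in = 169331 / 186917 = 0.906 = 90.6%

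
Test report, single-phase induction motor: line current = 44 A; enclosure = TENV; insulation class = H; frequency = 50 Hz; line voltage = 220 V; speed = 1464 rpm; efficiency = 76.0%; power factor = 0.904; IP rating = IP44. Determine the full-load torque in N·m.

P_in = V·I·cosφ = 220 × 44 × 0.904 = 8751 W
P_out = η·P_in = 0.76 × 8751 = 6651 W
n = 1464 rpm
ω = 2π×1464/60 = 153.3 rad/s
τ = P_out/ω = 6651/153.3 = 43.4 N·m

43.4 N·m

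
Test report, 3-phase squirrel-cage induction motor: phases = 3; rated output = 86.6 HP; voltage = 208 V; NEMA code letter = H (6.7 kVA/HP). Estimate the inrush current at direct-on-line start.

S_LR = 6.7 × 86.6 = 580.22 kVA
I_LR = S_LR/(√3·V_L) = 580220/(1.732×208) = 1610 A

1610 A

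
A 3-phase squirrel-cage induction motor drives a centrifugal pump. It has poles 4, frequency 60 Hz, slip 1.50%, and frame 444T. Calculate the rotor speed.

n_s = 120f/p = 120×60/4 = 1800 rpm
n = n_s(1 − s) = 1800 × (1 − 0.015) = 1773 rpm

1773 rpm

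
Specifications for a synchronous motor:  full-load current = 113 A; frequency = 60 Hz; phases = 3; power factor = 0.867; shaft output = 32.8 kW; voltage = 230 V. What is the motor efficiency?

P_out = 32.8 kW = 32800 W
P_in = √3·V_L·I_L·cosφ = 1.732 × 230 × 113 × 0.867 = 39028 W
η = P_out / P_in = 32800 / 39028 = 0.840 = 84.0%

84.0 %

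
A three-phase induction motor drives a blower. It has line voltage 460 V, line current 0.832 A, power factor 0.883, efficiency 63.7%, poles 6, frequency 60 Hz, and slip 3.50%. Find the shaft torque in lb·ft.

P_in = √3·V·I·cosφ = 1.732 × 460 × 0.832 × 0.883 = 585 W
P_out = η·P_in = 0.637 × 585 = 373 W
n_s = 120×60/6 = 1200 rpm; n = 1200×(1−0.035) = 1158 rpm
ω = 2π×1158/60 = 121.3 rad/s
τ = P_out/ω = 373/121.3 = 3.075 N·m
In lb·ft: 3.075/1.356 = 2.27 lb·ft

2.27 lb·ft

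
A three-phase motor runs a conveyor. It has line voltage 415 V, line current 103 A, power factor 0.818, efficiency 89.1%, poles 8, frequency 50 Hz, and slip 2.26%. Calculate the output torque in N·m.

P_in = √3·V·I·cosφ = 1.732 × 415 × 103 × 0.818 = 60560 W
P_out = η·P_in = 0.891 × 60560 = 53959 W
n_s = 120×50/8 = 750 rpm; n = 750×(1−0.0226) = 733 rpm
ω = 2π×733/60 = 76.76 rad/s
τ = P_out/ω = 53959/76.76 = 703 N·m

703 N·m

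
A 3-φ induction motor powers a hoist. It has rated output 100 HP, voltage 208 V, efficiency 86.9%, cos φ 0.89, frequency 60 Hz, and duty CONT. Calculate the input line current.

268 A

P_out = 100 × 746 = 74600 W
P_in = P_out / η = 74600 / 0.869 = 85846 W
I_L = P_in / (√3·V_L·cosφ) = 85846 / (1.732 × 208 × 0.89) = 268 A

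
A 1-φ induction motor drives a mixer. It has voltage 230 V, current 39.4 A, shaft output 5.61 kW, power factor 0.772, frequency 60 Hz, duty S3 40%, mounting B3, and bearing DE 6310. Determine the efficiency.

P_out = 5.61 kW = 5610 W
P_in = V·I·cosφ = 230 × 39.4 × 0.772 = 6996 W
η = P_out / P_in = 5610 / 6996 = 0.802 = 80.2%

80.2 %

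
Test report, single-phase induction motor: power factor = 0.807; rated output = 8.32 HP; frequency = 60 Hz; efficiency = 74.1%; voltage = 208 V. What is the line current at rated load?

P_out = 8.32 × 746 = 6207 W
P_in = P_out / η = 6207 / 0.741 = 8377 W
I = P_in / (V·cosφ) = 8377 / (208 × 0.807) = 49.9 A

49.9 A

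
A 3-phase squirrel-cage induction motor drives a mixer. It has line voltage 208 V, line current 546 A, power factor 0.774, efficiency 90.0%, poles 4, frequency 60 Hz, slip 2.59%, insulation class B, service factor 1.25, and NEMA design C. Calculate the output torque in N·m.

746 N·m

P_in = √3·V·I·cosφ = 1.732 × 208 × 546 × 0.774 = 152246 W
P_out = η·P_in = 0.9 × 152246 = 137021 W
n_s = 120×60/4 = 1800 rpm; n = 1800×(1−0.0259) = 1753 rpm
ω = 2π×1753/60 = 183.6 rad/s
τ = P_out/ω = 137021/183.6 = 746 N·m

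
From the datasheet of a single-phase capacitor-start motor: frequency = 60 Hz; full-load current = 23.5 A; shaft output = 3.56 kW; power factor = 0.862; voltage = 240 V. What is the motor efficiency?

P_out = 3.56 kW = 3560 W
P_in = V·I·cosφ = 240 × 23.5 × 0.862 = 4862 W
η = P_out / P_in = 3560 / 4862 = 0.732 = 73.2%

73.2 %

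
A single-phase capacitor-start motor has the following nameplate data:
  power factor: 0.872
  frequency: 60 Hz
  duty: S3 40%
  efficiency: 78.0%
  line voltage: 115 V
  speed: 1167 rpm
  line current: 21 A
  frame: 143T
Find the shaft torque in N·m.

P_in = V·I·cosφ = 115 × 21 × 0.872 = 2106 W
P_out = η·P_in = 0.78 × 2106 = 1643 W
n = 1167 rpm
ω = 2π×1167/60 = 122.2 rad/s
τ = P_out/ω = 1643/122.2 = 13.4 N·m

13.4 N·m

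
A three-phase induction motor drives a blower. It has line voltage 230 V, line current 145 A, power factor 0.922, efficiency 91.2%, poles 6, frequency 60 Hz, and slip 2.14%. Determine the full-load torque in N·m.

P_in = √3·V·I·cosφ = 1.732 × 230 × 145 × 0.922 = 53257 W
P_out = η·P_in = 0.912 × 53257 = 48570 W
n_s = 120×60/6 = 1200 rpm; n = 1200×(1−0.0214) = 1174 rpm
ω = 2π×1174/60 = 122.9 rad/s
τ = P_out/ω = 48570/122.9 = 395 N·m

395 N·m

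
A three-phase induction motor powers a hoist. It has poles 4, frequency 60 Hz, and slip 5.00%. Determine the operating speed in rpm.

n_s = 120f/p = 120×60/4 = 1800 rpm
n = n_s(1 − s) = 1800 × (1 − 0.05) = 1710 rpm

1710 rpm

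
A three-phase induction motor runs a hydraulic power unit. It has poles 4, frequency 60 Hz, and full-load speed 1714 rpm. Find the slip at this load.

n_s = 120f/p = 120×60/4 = 1800 rpm
s = (n_s − n)/n_s = (1800 − 1714)/1800 = 0.0478

4.78 %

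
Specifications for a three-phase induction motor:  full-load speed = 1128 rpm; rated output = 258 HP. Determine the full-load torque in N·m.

P_out = 258 × 746 = 192468 W
ω = 2π × 1128/60 = 118.1 rad/s
τ = P_out/ω = 192468/118.1 = 1630 N·m

1630 N·m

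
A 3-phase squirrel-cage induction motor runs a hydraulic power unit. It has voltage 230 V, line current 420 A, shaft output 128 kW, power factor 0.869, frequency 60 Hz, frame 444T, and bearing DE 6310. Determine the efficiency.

88.0 %

P_out = 128 kW = 128000 W
P_in = √3·V_L·I_L·cosφ = 1.732 × 230 × 420 × 0.869 = 145393 W
η = P_out / P_in = 128000 / 145393 = 0.880 = 88.0%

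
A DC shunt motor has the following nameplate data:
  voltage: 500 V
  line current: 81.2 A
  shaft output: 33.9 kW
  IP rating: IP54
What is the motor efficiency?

P_out = 33.9 kW = 33900 W
P_in = V·I = 500 × 81.2 = 40600 W
η = P_out / P_in = 33900 / 40600 = 0.835 = 83.5%

83.5 %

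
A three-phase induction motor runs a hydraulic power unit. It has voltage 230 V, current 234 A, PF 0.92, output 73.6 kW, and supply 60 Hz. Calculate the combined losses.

12.2 kW

P_in = √3·V·I·cosφ = 1.732×230×234×0.92 = 85759 W
P_out = 73600 W
Losses = P_in − P_out = 85759 − 73600 = 12159 W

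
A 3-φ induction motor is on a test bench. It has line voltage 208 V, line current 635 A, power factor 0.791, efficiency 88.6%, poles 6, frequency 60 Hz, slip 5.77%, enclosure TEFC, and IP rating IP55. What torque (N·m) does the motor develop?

P_in = √3·V·I·cosφ = 1.732 × 208 × 635 × 0.791 = 180951 W
P_out = η·P_in = 0.886 × 180951 = 160323 W
n_s = 120×60/6 = 1200 rpm; n = 1200×(1−0.0577) = 1131 rpm
ω = 2π×1131/60 = 118.4 rad/s
τ = P_out/ω = 160323/118.4 = 1350 N·m

1350 N·m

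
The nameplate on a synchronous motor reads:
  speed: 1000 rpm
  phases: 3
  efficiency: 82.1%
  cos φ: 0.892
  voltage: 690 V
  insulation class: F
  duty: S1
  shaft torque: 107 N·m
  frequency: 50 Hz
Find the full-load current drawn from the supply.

ω = 2π×1000/60 = 104.7 rad/s; P_out = τω = 107 × 104.7 = 11203 W
P_in = P_out / η = 11203 / 0.821 = 13646 W
I_L = P_in / (√3·V_L·cosφ) = 13646 / (1.732 × 690 × 0.892) = 12.8 A

12.8 A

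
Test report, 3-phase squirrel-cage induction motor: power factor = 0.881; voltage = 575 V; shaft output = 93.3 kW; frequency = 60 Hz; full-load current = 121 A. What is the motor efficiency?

P_out = 93.3 kW = 93300 W
P_in = √3·V_L·I_L·cosφ = 1.732 × 575 × 121 × 0.881 = 106164 W
η = P_out / P_in = 93300 / 106164 = 0.879 = 87.9%

87.9 %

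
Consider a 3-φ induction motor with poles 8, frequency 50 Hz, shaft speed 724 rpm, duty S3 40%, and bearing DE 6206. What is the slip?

3.5 %

n_s = 120f/p = 120×50/8 = 750 rpm
s = (n_s − n)/n_s = (750 − 724)/750 = 0.0347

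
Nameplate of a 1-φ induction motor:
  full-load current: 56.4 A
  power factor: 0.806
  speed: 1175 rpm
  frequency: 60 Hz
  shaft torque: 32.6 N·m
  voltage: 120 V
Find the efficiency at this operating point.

ω = 2π × 1175/60 = 123 rad/s; P_out = τω = 32.6 × 123 = 4010 W
P_in = V·I·cosφ = 120 × 56.4 × 0.806 = 5455 W
η = P_out / P_in = 4010 / 5455 = 0.735 = 73.5%

73.5 %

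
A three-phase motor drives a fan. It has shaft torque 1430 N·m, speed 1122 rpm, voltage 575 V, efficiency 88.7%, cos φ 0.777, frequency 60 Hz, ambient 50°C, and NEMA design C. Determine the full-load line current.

245 A

ω = 2π×1122/60 = 117.5 rad/s; P_out = τω = 1430 × 117.5 = 168025 W
P_in = P_out / η = 168025 / 0.887 = 189431 W
I_L = P_in / (√3·V_L·cosφ) = 189431 / (1.732 × 575 × 0.777) = 245 A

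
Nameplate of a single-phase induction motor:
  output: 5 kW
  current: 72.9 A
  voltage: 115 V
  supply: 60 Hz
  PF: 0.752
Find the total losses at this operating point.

1300 W

P_in = V·I·cosφ = 115×72.9×0.752 = 6304 W
P_out = 5000 W
Losses = P_in − P_out = 6304 − 5000 = 1304 W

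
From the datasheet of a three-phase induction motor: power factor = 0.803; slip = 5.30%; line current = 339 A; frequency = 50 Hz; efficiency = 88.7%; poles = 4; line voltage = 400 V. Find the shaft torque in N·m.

P_in = √3·V·I·cosφ = 1.732 × 400 × 339 × 0.803 = 188592 W
P_out = η·P_in = 0.887 × 188592 = 167281 W
n_s = 120×50/4 = 1500 rpm; n = 1500×(1−0.053) = 1421 rpm
ω = 2π×1421/60 = 148.8 rad/s
τ = P_out/ω = 167281/148.8 = 1120 N·m

1120 N·m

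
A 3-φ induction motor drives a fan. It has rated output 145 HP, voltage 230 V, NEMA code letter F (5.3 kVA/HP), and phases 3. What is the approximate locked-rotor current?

1930 A

S_LR = 5.3 × 145 = 768.5 kVA
I_LR = S_LR/(√3·V_L) = 768500/(1.732×230) = 1930 A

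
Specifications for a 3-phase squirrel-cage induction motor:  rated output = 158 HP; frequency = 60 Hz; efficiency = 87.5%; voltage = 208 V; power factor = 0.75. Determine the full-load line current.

P_out = 158 × 746 = 117868 W
P_in = P_out / η = 117868 / 0.875 = 134706 W
I_L = P_in / (√3·V_L·cosφ) = 134706 / (1.732 × 208 × 0.75) = 499 A

499 A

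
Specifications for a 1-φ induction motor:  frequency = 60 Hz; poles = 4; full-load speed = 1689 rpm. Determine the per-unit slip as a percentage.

6.17 %

n_s = 120f/p = 120×60/4 = 1800 rpm
s = (n_s − n)/n_s = (1800 − 1689)/1800 = 0.0617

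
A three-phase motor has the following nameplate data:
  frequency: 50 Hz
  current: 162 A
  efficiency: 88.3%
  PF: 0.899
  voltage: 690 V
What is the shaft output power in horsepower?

206 HP

P_in = √3·V·I·cosφ = 1.732 × 690 × 162 × 0.899 = 174049 W
P_out = η·P_in = 0.883 × 174049 = 153685 W
= 153685/746 = 206 HP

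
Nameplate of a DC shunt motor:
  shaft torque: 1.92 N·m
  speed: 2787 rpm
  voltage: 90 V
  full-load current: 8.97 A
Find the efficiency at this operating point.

ω = 2π × 2787/60 = 291.9 rad/s; P_out = τω = 1.92 × 291.9 = 560 W
P_in = V·I = 90 × 8.97 = 807 W
η = P_out / P_in = 560 / 807 = 0.694 = 69.4%

69.4 %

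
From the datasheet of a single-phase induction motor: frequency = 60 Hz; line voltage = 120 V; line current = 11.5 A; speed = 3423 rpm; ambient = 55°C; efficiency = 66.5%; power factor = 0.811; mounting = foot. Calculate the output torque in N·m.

P_in = V·I·cosφ = 120 × 11.5 × 0.811 = 1119 W
P_out = η·P_in = 0.665 × 1119 = 744 W
n = 3423 rpm
ω = 2π×3423/60 = 358.5 rad/s
τ = P_out/ω = 744/358.5 = 2.08 N·m

2.08 N·m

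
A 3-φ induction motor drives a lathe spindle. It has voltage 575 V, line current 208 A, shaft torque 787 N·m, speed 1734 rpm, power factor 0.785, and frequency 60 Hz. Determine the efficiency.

ω = 2π × 1734/60 = 181.6 rad/s; P_out = τω = 787 × 181.6 = 142919 W
P_in = √3·V_L·I_L·cosφ = 1.732 × 575 × 208 × 0.785 = 162611 W
η = P_out / P_in = 142919 / 162611 = 0.879 = 87.9%

87.9 %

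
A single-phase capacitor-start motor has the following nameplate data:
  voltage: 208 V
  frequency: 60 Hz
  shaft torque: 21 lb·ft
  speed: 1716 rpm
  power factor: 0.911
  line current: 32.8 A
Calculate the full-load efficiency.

82.3 %

τ = 21 lb·ft × 1.356 = 28.48 N·m
ω = 2π × 1716/60 = 179.7 rad/s; P_out = τω = 28.48 × 179.7 = 5118 W
P_in = V·I·cosφ = 208 × 32.8 × 0.911 = 6215 W
η = P_out / P_in = 5118 / 6215 = 0.823 = 82.3%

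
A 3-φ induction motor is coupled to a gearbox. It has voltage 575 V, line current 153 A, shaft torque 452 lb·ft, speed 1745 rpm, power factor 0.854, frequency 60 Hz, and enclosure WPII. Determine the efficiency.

τ = 452 lb·ft × 1.356 = 612.9 N·m
ω = 2π × 1745/60 = 182.7 rad/s; P_out = τω = 612.9 × 182.7 = 111977 W
P_in = √3·V_L·I_L·cosφ = 1.732 × 575 × 153 × 0.854 = 130126 W
η = P_out / P_in = 111977 / 130126 = 0.861 = 86.1%

86.1 %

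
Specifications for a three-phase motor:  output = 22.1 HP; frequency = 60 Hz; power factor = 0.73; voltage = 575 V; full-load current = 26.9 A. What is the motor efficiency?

P_out = 22.1 × 746 = 16487 W
P_in = √3·V_L·I_L·cosφ = 1.732 × 575 × 26.9 × 0.73 = 19556 W
η = P_out / P_in = 16487 / 19556 = 0.843 = 84.3%

84.3 %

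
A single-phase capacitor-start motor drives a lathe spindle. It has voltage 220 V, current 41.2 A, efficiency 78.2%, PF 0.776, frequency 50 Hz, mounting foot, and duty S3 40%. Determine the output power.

P_in = V·I·cosφ = 220 × 41.2 × 0.776 = 7034 W
P_out = η·P_in = 0.782 × 7034 = 5501 W

5.5 kW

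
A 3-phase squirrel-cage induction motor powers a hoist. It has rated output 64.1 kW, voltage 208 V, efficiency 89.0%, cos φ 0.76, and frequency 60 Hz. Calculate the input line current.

263 A

P_out = 64.1 kW = 64100 W
P_in = P_out / η = 64100 / 0.890 = 72022 W
I_L = P_in / (√3·V_L·cosφ) = 72022 / (1.732 × 208 × 0.76) = 263 A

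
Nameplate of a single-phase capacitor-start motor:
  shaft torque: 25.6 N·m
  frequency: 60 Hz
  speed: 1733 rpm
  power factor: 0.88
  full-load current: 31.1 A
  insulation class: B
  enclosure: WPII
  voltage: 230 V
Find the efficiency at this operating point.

ω = 2π × 1733/60 = 181.5 rad/s; P_out = τω = 25.6 × 181.5 = 4646 W
P_in = V·I·cosφ = 230 × 31.1 × 0.88 = 6295 W
η = P_out / P_in = 4646 / 6295 = 0.738 = 73.8%

73.8 %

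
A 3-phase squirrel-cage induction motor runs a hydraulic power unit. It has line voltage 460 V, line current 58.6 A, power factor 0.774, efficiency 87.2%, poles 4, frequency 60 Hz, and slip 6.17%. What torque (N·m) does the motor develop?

P_in = √3·V·I·cosφ = 1.732 × 460 × 58.6 × 0.774 = 36136 W
P_out = η·P_in = 0.872 × 36136 = 31511 W
n_s = 120×60/4 = 1800 rpm; n = 1800×(1−0.0617) = 1689 rpm
ω = 2π×1689/60 = 176.9 rad/s
τ = P_out/ω = 31511/176.9 = 178 N·m

178 N·m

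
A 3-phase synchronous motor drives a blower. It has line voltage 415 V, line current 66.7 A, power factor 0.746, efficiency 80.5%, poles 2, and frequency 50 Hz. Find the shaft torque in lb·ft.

67.6 lb·ft

P_in = √3·V·I·cosφ = 1.732 × 415 × 66.7 × 0.746 = 35765 W
P_out = η·P_in = 0.805 × 35765 = 28791 W
n = n_s = 120×50/2 = 3000 rpm (synchronous)
ω = 2π×3000/60 = 314.2 rad/s
τ = P_out/ω = 28791/314.2 = 91.63 N·m
In lb·ft: 91.63/1.356 = 67.6 lb·ft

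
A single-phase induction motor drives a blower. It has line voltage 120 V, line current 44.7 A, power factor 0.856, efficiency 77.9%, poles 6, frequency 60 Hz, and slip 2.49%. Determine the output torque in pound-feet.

21.5 lb·ft

P_in = V·I·cosφ = 120 × 44.7 × 0.856 = 4592 W
P_out = η·P_in = 0.779 × 4592 = 3577 W
n_s = 120×60/6 = 1200 rpm; n = 1200×(1−0.0249) = 1170 rpm
ω = 2π×1170/60 = 122.5 rad/s
τ = P_out/ω = 3577/122.5 = 29.2 N·m
In lb·ft: 29.2/1.356 = 21.5 lb·ft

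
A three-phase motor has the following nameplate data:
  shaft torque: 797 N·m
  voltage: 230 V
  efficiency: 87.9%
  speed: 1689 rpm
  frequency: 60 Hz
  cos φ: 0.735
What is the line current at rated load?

ω = 2π×1689/60 = 176.9 rad/s; P_out = τω = 797 × 176.9 = 140989 W
P_in = P_out / η = 140989 / 0.879 = 160397 W
I_L = P_in / (√3·V_L·cosφ) = 160397 / (1.732 × 230 × 0.735) = 548 A

548 A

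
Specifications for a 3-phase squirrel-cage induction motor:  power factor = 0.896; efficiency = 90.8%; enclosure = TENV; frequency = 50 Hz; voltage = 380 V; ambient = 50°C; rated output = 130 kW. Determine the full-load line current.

P_out = 130 kW = 130000 W
P_in = P_out / η = 130000 / 0.908 = 143172 W
I_L = P_in / (√3·V_L·cosφ) = 143172 / (1.732 × 380 × 0.896) = 243 A

243 A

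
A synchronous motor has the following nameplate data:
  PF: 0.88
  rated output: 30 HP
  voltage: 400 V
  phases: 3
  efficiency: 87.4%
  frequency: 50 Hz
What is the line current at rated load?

42 A

P_out = 30 × 746 = 22380 W
P_in = P_out / η = 22380 / 0.874 = 25606 W
I_L = P_in / (√3·V_L·cosφ) = 25606 / (1.732 × 400 × 0.88) = 42 A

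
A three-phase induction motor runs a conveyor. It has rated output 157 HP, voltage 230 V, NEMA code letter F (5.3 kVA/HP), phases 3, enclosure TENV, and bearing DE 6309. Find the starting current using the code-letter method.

2090 A

S_LR = 5.3 × 157 = 832.1 kVA
I_LR = S_LR/(√3·V_L) = 832100/(1.732×230) = 2090 A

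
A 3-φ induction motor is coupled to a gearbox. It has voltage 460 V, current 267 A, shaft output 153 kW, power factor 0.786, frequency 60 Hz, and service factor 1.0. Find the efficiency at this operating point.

91.5 %

P_out = 153 kW = 153000 W
P_in = √3·V_L·I_L·cosφ = 1.732 × 460 × 267 × 0.786 = 167201 W
η = P_out / P_in = 153000 / 167201 = 0.915 = 91.5%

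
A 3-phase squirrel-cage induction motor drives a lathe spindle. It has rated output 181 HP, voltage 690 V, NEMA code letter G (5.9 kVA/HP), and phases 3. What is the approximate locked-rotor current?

894 A

S_LR = 5.9 × 181 = 1067.9 kVA
I_LR = S_LR/(√3·V_L) = 1067900/(1.732×690) = 894 A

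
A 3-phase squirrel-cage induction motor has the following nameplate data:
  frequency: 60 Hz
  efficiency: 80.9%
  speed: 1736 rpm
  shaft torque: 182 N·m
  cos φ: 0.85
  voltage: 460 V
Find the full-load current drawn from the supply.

ω = 2π×1736/60 = 181.8 rad/s; P_out = τω = 182 × 181.8 = 33088 W
P_in = P_out / η = 33088 / 0.809 = 40900 W
I_L = P_in / (√3·V_L·cosφ) = 40900 / (1.732 × 460 × 0.85) = 60.4 A

60.4 A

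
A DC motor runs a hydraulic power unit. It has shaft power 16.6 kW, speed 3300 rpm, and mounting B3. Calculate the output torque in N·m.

ω = 2π × 3300/60 = 345.6 rad/s
τ = P/ω = 16600/345.6 = 48 N·m

48 N·m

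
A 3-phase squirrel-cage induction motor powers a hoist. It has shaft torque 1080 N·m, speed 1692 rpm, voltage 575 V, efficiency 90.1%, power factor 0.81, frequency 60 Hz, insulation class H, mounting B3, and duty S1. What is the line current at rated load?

ω = 2π×1692/60 = 177.2 rad/s; P_out = τω = 1080 × 177.2 = 191376 W
P_in = P_out / η = 191376 / 0.901 = 212404 W
I_L = P_in / (√3·V_L·cosφ) = 212404 / (1.732 × 575 × 0.81) = 263 A

263 A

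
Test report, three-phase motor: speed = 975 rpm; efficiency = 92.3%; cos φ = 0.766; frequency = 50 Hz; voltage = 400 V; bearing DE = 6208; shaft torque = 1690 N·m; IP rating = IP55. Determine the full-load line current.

352 A

ω = 2π×975/60 = 102.1 rad/s; P_out = τω = 1690 × 102.1 = 172549 W
P_in = P_out / η = 172549 / 0.923 = 186944 W
I_L = P_in / (√3·V_L·cosφ) = 186944 / (1.732 × 400 × 0.766) = 352 A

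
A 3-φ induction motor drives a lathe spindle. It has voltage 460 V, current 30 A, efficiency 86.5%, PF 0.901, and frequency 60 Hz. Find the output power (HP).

P_in = √3·V·I·cosφ = 1.732 × 460 × 30 × 0.901 = 21535 W
P_out = η·P_in = 0.865 × 21535 = 18628 W
= 18628/746 = 25 HP

25 HP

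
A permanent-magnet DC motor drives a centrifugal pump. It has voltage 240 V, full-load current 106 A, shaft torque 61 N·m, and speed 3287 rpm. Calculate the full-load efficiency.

ω = 2π × 3287/60 = 344.2 rad/s; P_out = τω = 61 × 344.2 = 20996 W
P_in = V·I = 240 × 106 = 25440 W
η = P_out / P_in = 20996 / 25440 = 0.825 = 82.5%

82.5 %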